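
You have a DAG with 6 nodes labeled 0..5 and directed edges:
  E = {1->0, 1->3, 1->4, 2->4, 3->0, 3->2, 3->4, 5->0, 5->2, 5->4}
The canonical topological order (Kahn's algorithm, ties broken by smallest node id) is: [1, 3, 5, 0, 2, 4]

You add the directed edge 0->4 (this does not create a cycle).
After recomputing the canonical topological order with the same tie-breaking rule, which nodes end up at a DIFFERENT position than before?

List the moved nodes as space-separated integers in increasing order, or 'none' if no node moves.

Old toposort: [1, 3, 5, 0, 2, 4]
Added edge 0->4
Recompute Kahn (smallest-id tiebreak):
  initial in-degrees: [3, 0, 2, 1, 5, 0]
  ready (indeg=0): [1, 5]
  pop 1: indeg[0]->2; indeg[3]->0; indeg[4]->4 | ready=[3, 5] | order so far=[1]
  pop 3: indeg[0]->1; indeg[2]->1; indeg[4]->3 | ready=[5] | order so far=[1, 3]
  pop 5: indeg[0]->0; indeg[2]->0; indeg[4]->2 | ready=[0, 2] | order so far=[1, 3, 5]
  pop 0: indeg[4]->1 | ready=[2] | order so far=[1, 3, 5, 0]
  pop 2: indeg[4]->0 | ready=[4] | order so far=[1, 3, 5, 0, 2]
  pop 4: no out-edges | ready=[] | order so far=[1, 3, 5, 0, 2, 4]
New canonical toposort: [1, 3, 5, 0, 2, 4]
Compare positions:
  Node 0: index 3 -> 3 (same)
  Node 1: index 0 -> 0 (same)
  Node 2: index 4 -> 4 (same)
  Node 3: index 1 -> 1 (same)
  Node 4: index 5 -> 5 (same)
  Node 5: index 2 -> 2 (same)
Nodes that changed position: none

Answer: none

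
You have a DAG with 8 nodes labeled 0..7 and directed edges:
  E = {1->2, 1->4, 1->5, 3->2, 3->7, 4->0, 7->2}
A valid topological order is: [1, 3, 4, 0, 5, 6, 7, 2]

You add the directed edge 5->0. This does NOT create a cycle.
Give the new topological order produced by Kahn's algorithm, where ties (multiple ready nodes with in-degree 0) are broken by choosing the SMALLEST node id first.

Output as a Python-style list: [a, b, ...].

Old toposort: [1, 3, 4, 0, 5, 6, 7, 2]
Added edge: 5->0
Position of 5 (4) > position of 0 (3). Must reorder: 5 must now come before 0.
Run Kahn's algorithm (break ties by smallest node id):
  initial in-degrees: [2, 0, 3, 0, 1, 1, 0, 1]
  ready (indeg=0): [1, 3, 6]
  pop 1: indeg[2]->2; indeg[4]->0; indeg[5]->0 | ready=[3, 4, 5, 6] | order so far=[1]
  pop 3: indeg[2]->1; indeg[7]->0 | ready=[4, 5, 6, 7] | order so far=[1, 3]
  pop 4: indeg[0]->1 | ready=[5, 6, 7] | order so far=[1, 3, 4]
  pop 5: indeg[0]->0 | ready=[0, 6, 7] | order so far=[1, 3, 4, 5]
  pop 0: no out-edges | ready=[6, 7] | order so far=[1, 3, 4, 5, 0]
  pop 6: no out-edges | ready=[7] | order so far=[1, 3, 4, 5, 0, 6]
  pop 7: indeg[2]->0 | ready=[2] | order so far=[1, 3, 4, 5, 0, 6, 7]
  pop 2: no out-edges | ready=[] | order so far=[1, 3, 4, 5, 0, 6, 7, 2]
  Result: [1, 3, 4, 5, 0, 6, 7, 2]

Answer: [1, 3, 4, 5, 0, 6, 7, 2]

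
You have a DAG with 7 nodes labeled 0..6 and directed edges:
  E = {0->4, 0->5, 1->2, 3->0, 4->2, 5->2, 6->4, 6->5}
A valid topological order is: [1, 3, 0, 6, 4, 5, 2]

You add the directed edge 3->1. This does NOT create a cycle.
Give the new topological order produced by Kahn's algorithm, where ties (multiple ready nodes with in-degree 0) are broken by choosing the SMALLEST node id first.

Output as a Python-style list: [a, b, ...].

Answer: [3, 0, 1, 6, 4, 5, 2]

Derivation:
Old toposort: [1, 3, 0, 6, 4, 5, 2]
Added edge: 3->1
Position of 3 (1) > position of 1 (0). Must reorder: 3 must now come before 1.
Run Kahn's algorithm (break ties by smallest node id):
  initial in-degrees: [1, 1, 3, 0, 2, 2, 0]
  ready (indeg=0): [3, 6]
  pop 3: indeg[0]->0; indeg[1]->0 | ready=[0, 1, 6] | order so far=[3]
  pop 0: indeg[4]->1; indeg[5]->1 | ready=[1, 6] | order so far=[3, 0]
  pop 1: indeg[2]->2 | ready=[6] | order so far=[3, 0, 1]
  pop 6: indeg[4]->0; indeg[5]->0 | ready=[4, 5] | order so far=[3, 0, 1, 6]
  pop 4: indeg[2]->1 | ready=[5] | order so far=[3, 0, 1, 6, 4]
  pop 5: indeg[2]->0 | ready=[2] | order so far=[3, 0, 1, 6, 4, 5]
  pop 2: no out-edges | ready=[] | order so far=[3, 0, 1, 6, 4, 5, 2]
  Result: [3, 0, 1, 6, 4, 5, 2]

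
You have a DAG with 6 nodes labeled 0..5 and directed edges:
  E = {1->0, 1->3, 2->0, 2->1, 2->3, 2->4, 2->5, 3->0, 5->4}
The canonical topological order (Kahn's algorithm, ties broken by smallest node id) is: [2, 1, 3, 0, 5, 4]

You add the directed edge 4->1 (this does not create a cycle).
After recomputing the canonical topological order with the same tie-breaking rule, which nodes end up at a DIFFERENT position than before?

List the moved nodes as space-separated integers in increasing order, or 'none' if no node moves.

Answer: 0 1 3 4 5

Derivation:
Old toposort: [2, 1, 3, 0, 5, 4]
Added edge 4->1
Recompute Kahn (smallest-id tiebreak):
  initial in-degrees: [3, 2, 0, 2, 2, 1]
  ready (indeg=0): [2]
  pop 2: indeg[0]->2; indeg[1]->1; indeg[3]->1; indeg[4]->1; indeg[5]->0 | ready=[5] | order so far=[2]
  pop 5: indeg[4]->0 | ready=[4] | order so far=[2, 5]
  pop 4: indeg[1]->0 | ready=[1] | order so far=[2, 5, 4]
  pop 1: indeg[0]->1; indeg[3]->0 | ready=[3] | order so far=[2, 5, 4, 1]
  pop 3: indeg[0]->0 | ready=[0] | order so far=[2, 5, 4, 1, 3]
  pop 0: no out-edges | ready=[] | order so far=[2, 5, 4, 1, 3, 0]
New canonical toposort: [2, 5, 4, 1, 3, 0]
Compare positions:
  Node 0: index 3 -> 5 (moved)
  Node 1: index 1 -> 3 (moved)
  Node 2: index 0 -> 0 (same)
  Node 3: index 2 -> 4 (moved)
  Node 4: index 5 -> 2 (moved)
  Node 5: index 4 -> 1 (moved)
Nodes that changed position: 0 1 3 4 5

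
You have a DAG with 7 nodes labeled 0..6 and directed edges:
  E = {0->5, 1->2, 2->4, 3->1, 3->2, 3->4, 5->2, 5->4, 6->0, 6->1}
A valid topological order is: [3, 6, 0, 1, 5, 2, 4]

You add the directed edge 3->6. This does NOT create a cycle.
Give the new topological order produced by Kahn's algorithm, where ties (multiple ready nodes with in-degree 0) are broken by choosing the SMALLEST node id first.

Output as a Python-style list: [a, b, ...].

Old toposort: [3, 6, 0, 1, 5, 2, 4]
Added edge: 3->6
Position of 3 (0) < position of 6 (1). Old order still valid.
Run Kahn's algorithm (break ties by smallest node id):
  initial in-degrees: [1, 2, 3, 0, 3, 1, 1]
  ready (indeg=0): [3]
  pop 3: indeg[1]->1; indeg[2]->2; indeg[4]->2; indeg[6]->0 | ready=[6] | order so far=[3]
  pop 6: indeg[0]->0; indeg[1]->0 | ready=[0, 1] | order so far=[3, 6]
  pop 0: indeg[5]->0 | ready=[1, 5] | order so far=[3, 6, 0]
  pop 1: indeg[2]->1 | ready=[5] | order so far=[3, 6, 0, 1]
  pop 5: indeg[2]->0; indeg[4]->1 | ready=[2] | order so far=[3, 6, 0, 1, 5]
  pop 2: indeg[4]->0 | ready=[4] | order so far=[3, 6, 0, 1, 5, 2]
  pop 4: no out-edges | ready=[] | order so far=[3, 6, 0, 1, 5, 2, 4]
  Result: [3, 6, 0, 1, 5, 2, 4]

Answer: [3, 6, 0, 1, 5, 2, 4]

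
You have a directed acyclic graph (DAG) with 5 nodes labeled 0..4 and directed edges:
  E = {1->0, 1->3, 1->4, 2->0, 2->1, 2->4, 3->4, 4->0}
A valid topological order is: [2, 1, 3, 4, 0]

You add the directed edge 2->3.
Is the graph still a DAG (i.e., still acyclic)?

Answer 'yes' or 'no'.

Given toposort: [2, 1, 3, 4, 0]
Position of 2: index 0; position of 3: index 2
New edge 2->3: forward
Forward edge: respects the existing order. Still a DAG, same toposort still valid.
Still a DAG? yes

Answer: yes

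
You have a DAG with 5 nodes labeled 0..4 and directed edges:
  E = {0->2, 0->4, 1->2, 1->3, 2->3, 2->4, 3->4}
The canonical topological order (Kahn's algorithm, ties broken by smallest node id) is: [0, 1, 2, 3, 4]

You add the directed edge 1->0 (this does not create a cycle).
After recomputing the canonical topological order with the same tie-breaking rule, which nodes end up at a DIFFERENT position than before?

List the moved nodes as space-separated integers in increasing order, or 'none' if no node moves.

Old toposort: [0, 1, 2, 3, 4]
Added edge 1->0
Recompute Kahn (smallest-id tiebreak):
  initial in-degrees: [1, 0, 2, 2, 3]
  ready (indeg=0): [1]
  pop 1: indeg[0]->0; indeg[2]->1; indeg[3]->1 | ready=[0] | order so far=[1]
  pop 0: indeg[2]->0; indeg[4]->2 | ready=[2] | order so far=[1, 0]
  pop 2: indeg[3]->0; indeg[4]->1 | ready=[3] | order so far=[1, 0, 2]
  pop 3: indeg[4]->0 | ready=[4] | order so far=[1, 0, 2, 3]
  pop 4: no out-edges | ready=[] | order so far=[1, 0, 2, 3, 4]
New canonical toposort: [1, 0, 2, 3, 4]
Compare positions:
  Node 0: index 0 -> 1 (moved)
  Node 1: index 1 -> 0 (moved)
  Node 2: index 2 -> 2 (same)
  Node 3: index 3 -> 3 (same)
  Node 4: index 4 -> 4 (same)
Nodes that changed position: 0 1

Answer: 0 1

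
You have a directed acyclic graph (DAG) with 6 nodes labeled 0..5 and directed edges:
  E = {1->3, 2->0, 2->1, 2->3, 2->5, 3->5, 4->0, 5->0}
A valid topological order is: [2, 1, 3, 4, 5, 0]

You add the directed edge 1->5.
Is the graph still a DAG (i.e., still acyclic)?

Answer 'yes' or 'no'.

Answer: yes

Derivation:
Given toposort: [2, 1, 3, 4, 5, 0]
Position of 1: index 1; position of 5: index 4
New edge 1->5: forward
Forward edge: respects the existing order. Still a DAG, same toposort still valid.
Still a DAG? yes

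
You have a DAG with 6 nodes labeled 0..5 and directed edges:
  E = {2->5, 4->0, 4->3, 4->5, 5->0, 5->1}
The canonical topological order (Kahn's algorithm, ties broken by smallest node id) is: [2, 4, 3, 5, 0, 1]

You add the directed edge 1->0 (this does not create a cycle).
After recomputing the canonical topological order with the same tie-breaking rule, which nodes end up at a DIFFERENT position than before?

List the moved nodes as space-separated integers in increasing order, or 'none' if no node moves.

Old toposort: [2, 4, 3, 5, 0, 1]
Added edge 1->0
Recompute Kahn (smallest-id tiebreak):
  initial in-degrees: [3, 1, 0, 1, 0, 2]
  ready (indeg=0): [2, 4]
  pop 2: indeg[5]->1 | ready=[4] | order so far=[2]
  pop 4: indeg[0]->2; indeg[3]->0; indeg[5]->0 | ready=[3, 5] | order so far=[2, 4]
  pop 3: no out-edges | ready=[5] | order so far=[2, 4, 3]
  pop 5: indeg[0]->1; indeg[1]->0 | ready=[1] | order so far=[2, 4, 3, 5]
  pop 1: indeg[0]->0 | ready=[0] | order so far=[2, 4, 3, 5, 1]
  pop 0: no out-edges | ready=[] | order so far=[2, 4, 3, 5, 1, 0]
New canonical toposort: [2, 4, 3, 5, 1, 0]
Compare positions:
  Node 0: index 4 -> 5 (moved)
  Node 1: index 5 -> 4 (moved)
  Node 2: index 0 -> 0 (same)
  Node 3: index 2 -> 2 (same)
  Node 4: index 1 -> 1 (same)
  Node 5: index 3 -> 3 (same)
Nodes that changed position: 0 1

Answer: 0 1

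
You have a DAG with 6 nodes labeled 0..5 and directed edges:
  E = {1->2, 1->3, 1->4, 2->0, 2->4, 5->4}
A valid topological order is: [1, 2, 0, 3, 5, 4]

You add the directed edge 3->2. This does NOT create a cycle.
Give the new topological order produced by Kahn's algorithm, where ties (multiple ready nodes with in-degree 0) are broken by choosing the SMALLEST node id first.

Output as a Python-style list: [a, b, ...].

Old toposort: [1, 2, 0, 3, 5, 4]
Added edge: 3->2
Position of 3 (3) > position of 2 (1). Must reorder: 3 must now come before 2.
Run Kahn's algorithm (break ties by smallest node id):
  initial in-degrees: [1, 0, 2, 1, 3, 0]
  ready (indeg=0): [1, 5]
  pop 1: indeg[2]->1; indeg[3]->0; indeg[4]->2 | ready=[3, 5] | order so far=[1]
  pop 3: indeg[2]->0 | ready=[2, 5] | order so far=[1, 3]
  pop 2: indeg[0]->0; indeg[4]->1 | ready=[0, 5] | order so far=[1, 3, 2]
  pop 0: no out-edges | ready=[5] | order so far=[1, 3, 2, 0]
  pop 5: indeg[4]->0 | ready=[4] | order so far=[1, 3, 2, 0, 5]
  pop 4: no out-edges | ready=[] | order so far=[1, 3, 2, 0, 5, 4]
  Result: [1, 3, 2, 0, 5, 4]

Answer: [1, 3, 2, 0, 5, 4]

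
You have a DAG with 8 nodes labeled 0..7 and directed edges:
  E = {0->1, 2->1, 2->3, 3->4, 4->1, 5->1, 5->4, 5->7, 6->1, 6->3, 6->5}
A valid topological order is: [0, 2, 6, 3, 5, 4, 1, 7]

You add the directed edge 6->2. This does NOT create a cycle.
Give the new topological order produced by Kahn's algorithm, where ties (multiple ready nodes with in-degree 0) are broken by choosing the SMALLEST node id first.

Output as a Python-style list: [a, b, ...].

Old toposort: [0, 2, 6, 3, 5, 4, 1, 7]
Added edge: 6->2
Position of 6 (2) > position of 2 (1). Must reorder: 6 must now come before 2.
Run Kahn's algorithm (break ties by smallest node id):
  initial in-degrees: [0, 5, 1, 2, 2, 1, 0, 1]
  ready (indeg=0): [0, 6]
  pop 0: indeg[1]->4 | ready=[6] | order so far=[0]
  pop 6: indeg[1]->3; indeg[2]->0; indeg[3]->1; indeg[5]->0 | ready=[2, 5] | order so far=[0, 6]
  pop 2: indeg[1]->2; indeg[3]->0 | ready=[3, 5] | order so far=[0, 6, 2]
  pop 3: indeg[4]->1 | ready=[5] | order so far=[0, 6, 2, 3]
  pop 5: indeg[1]->1; indeg[4]->0; indeg[7]->0 | ready=[4, 7] | order so far=[0, 6, 2, 3, 5]
  pop 4: indeg[1]->0 | ready=[1, 7] | order so far=[0, 6, 2, 3, 5, 4]
  pop 1: no out-edges | ready=[7] | order so far=[0, 6, 2, 3, 5, 4, 1]
  pop 7: no out-edges | ready=[] | order so far=[0, 6, 2, 3, 5, 4, 1, 7]
  Result: [0, 6, 2, 3, 5, 4, 1, 7]

Answer: [0, 6, 2, 3, 5, 4, 1, 7]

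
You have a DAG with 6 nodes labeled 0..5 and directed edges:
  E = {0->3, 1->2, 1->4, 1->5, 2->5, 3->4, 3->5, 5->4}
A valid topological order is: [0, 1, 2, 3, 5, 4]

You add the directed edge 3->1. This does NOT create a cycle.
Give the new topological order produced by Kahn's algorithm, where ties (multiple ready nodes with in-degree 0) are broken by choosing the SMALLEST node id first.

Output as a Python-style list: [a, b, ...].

Answer: [0, 3, 1, 2, 5, 4]

Derivation:
Old toposort: [0, 1, 2, 3, 5, 4]
Added edge: 3->1
Position of 3 (3) > position of 1 (1). Must reorder: 3 must now come before 1.
Run Kahn's algorithm (break ties by smallest node id):
  initial in-degrees: [0, 1, 1, 1, 3, 3]
  ready (indeg=0): [0]
  pop 0: indeg[3]->0 | ready=[3] | order so far=[0]
  pop 3: indeg[1]->0; indeg[4]->2; indeg[5]->2 | ready=[1] | order so far=[0, 3]
  pop 1: indeg[2]->0; indeg[4]->1; indeg[5]->1 | ready=[2] | order so far=[0, 3, 1]
  pop 2: indeg[5]->0 | ready=[5] | order so far=[0, 3, 1, 2]
  pop 5: indeg[4]->0 | ready=[4] | order so far=[0, 3, 1, 2, 5]
  pop 4: no out-edges | ready=[] | order so far=[0, 3, 1, 2, 5, 4]
  Result: [0, 3, 1, 2, 5, 4]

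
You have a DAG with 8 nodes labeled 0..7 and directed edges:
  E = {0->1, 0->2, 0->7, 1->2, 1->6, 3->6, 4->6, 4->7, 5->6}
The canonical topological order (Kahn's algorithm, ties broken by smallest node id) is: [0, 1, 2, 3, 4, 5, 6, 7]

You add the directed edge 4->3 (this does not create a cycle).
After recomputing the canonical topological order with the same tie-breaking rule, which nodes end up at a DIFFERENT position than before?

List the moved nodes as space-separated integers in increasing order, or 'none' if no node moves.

Old toposort: [0, 1, 2, 3, 4, 5, 6, 7]
Added edge 4->3
Recompute Kahn (smallest-id tiebreak):
  initial in-degrees: [0, 1, 2, 1, 0, 0, 4, 2]
  ready (indeg=0): [0, 4, 5]
  pop 0: indeg[1]->0; indeg[2]->1; indeg[7]->1 | ready=[1, 4, 5] | order so far=[0]
  pop 1: indeg[2]->0; indeg[6]->3 | ready=[2, 4, 5] | order so far=[0, 1]
  pop 2: no out-edges | ready=[4, 5] | order so far=[0, 1, 2]
  pop 4: indeg[3]->0; indeg[6]->2; indeg[7]->0 | ready=[3, 5, 7] | order so far=[0, 1, 2, 4]
  pop 3: indeg[6]->1 | ready=[5, 7] | order so far=[0, 1, 2, 4, 3]
  pop 5: indeg[6]->0 | ready=[6, 7] | order so far=[0, 1, 2, 4, 3, 5]
  pop 6: no out-edges | ready=[7] | order so far=[0, 1, 2, 4, 3, 5, 6]
  pop 7: no out-edges | ready=[] | order so far=[0, 1, 2, 4, 3, 5, 6, 7]
New canonical toposort: [0, 1, 2, 4, 3, 5, 6, 7]
Compare positions:
  Node 0: index 0 -> 0 (same)
  Node 1: index 1 -> 1 (same)
  Node 2: index 2 -> 2 (same)
  Node 3: index 3 -> 4 (moved)
  Node 4: index 4 -> 3 (moved)
  Node 5: index 5 -> 5 (same)
  Node 6: index 6 -> 6 (same)
  Node 7: index 7 -> 7 (same)
Nodes that changed position: 3 4

Answer: 3 4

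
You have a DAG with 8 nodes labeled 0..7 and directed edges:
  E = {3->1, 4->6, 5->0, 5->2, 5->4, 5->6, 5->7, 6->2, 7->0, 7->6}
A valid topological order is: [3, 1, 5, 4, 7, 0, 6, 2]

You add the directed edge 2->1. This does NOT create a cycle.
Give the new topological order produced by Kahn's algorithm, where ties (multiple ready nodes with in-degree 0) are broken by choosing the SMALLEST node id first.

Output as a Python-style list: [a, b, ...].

Answer: [3, 5, 4, 7, 0, 6, 2, 1]

Derivation:
Old toposort: [3, 1, 5, 4, 7, 0, 6, 2]
Added edge: 2->1
Position of 2 (7) > position of 1 (1). Must reorder: 2 must now come before 1.
Run Kahn's algorithm (break ties by smallest node id):
  initial in-degrees: [2, 2, 2, 0, 1, 0, 3, 1]
  ready (indeg=0): [3, 5]
  pop 3: indeg[1]->1 | ready=[5] | order so far=[3]
  pop 5: indeg[0]->1; indeg[2]->1; indeg[4]->0; indeg[6]->2; indeg[7]->0 | ready=[4, 7] | order so far=[3, 5]
  pop 4: indeg[6]->1 | ready=[7] | order so far=[3, 5, 4]
  pop 7: indeg[0]->0; indeg[6]->0 | ready=[0, 6] | order so far=[3, 5, 4, 7]
  pop 0: no out-edges | ready=[6] | order so far=[3, 5, 4, 7, 0]
  pop 6: indeg[2]->0 | ready=[2] | order so far=[3, 5, 4, 7, 0, 6]
  pop 2: indeg[1]->0 | ready=[1] | order so far=[3, 5, 4, 7, 0, 6, 2]
  pop 1: no out-edges | ready=[] | order so far=[3, 5, 4, 7, 0, 6, 2, 1]
  Result: [3, 5, 4, 7, 0, 6, 2, 1]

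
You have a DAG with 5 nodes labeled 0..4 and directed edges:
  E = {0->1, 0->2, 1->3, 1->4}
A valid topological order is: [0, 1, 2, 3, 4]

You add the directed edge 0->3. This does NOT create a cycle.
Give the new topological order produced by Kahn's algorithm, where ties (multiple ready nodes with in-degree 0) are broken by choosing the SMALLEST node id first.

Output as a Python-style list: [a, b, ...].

Answer: [0, 1, 2, 3, 4]

Derivation:
Old toposort: [0, 1, 2, 3, 4]
Added edge: 0->3
Position of 0 (0) < position of 3 (3). Old order still valid.
Run Kahn's algorithm (break ties by smallest node id):
  initial in-degrees: [0, 1, 1, 2, 1]
  ready (indeg=0): [0]
  pop 0: indeg[1]->0; indeg[2]->0; indeg[3]->1 | ready=[1, 2] | order so far=[0]
  pop 1: indeg[3]->0; indeg[4]->0 | ready=[2, 3, 4] | order so far=[0, 1]
  pop 2: no out-edges | ready=[3, 4] | order so far=[0, 1, 2]
  pop 3: no out-edges | ready=[4] | order so far=[0, 1, 2, 3]
  pop 4: no out-edges | ready=[] | order so far=[0, 1, 2, 3, 4]
  Result: [0, 1, 2, 3, 4]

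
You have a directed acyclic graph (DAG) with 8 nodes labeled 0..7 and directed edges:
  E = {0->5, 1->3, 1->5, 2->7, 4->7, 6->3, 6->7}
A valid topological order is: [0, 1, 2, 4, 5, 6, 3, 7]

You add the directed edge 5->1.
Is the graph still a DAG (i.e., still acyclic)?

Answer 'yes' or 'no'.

Answer: no

Derivation:
Given toposort: [0, 1, 2, 4, 5, 6, 3, 7]
Position of 5: index 4; position of 1: index 1
New edge 5->1: backward (u after v in old order)
Backward edge: old toposort is now invalid. Check if this creates a cycle.
Does 1 already reach 5? Reachable from 1: [1, 3, 5]. YES -> cycle!
Still a DAG? no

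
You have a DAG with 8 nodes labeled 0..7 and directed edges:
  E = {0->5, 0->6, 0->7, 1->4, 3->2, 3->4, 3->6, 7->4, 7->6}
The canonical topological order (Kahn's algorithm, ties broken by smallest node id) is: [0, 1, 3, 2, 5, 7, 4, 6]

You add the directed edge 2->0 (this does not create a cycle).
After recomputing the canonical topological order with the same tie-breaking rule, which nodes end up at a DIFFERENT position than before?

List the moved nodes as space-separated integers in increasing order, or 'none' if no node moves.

Old toposort: [0, 1, 3, 2, 5, 7, 4, 6]
Added edge 2->0
Recompute Kahn (smallest-id tiebreak):
  initial in-degrees: [1, 0, 1, 0, 3, 1, 3, 1]
  ready (indeg=0): [1, 3]
  pop 1: indeg[4]->2 | ready=[3] | order so far=[1]
  pop 3: indeg[2]->0; indeg[4]->1; indeg[6]->2 | ready=[2] | order so far=[1, 3]
  pop 2: indeg[0]->0 | ready=[0] | order so far=[1, 3, 2]
  pop 0: indeg[5]->0; indeg[6]->1; indeg[7]->0 | ready=[5, 7] | order so far=[1, 3, 2, 0]
  pop 5: no out-edges | ready=[7] | order so far=[1, 3, 2, 0, 5]
  pop 7: indeg[4]->0; indeg[6]->0 | ready=[4, 6] | order so far=[1, 3, 2, 0, 5, 7]
  pop 4: no out-edges | ready=[6] | order so far=[1, 3, 2, 0, 5, 7, 4]
  pop 6: no out-edges | ready=[] | order so far=[1, 3, 2, 0, 5, 7, 4, 6]
New canonical toposort: [1, 3, 2, 0, 5, 7, 4, 6]
Compare positions:
  Node 0: index 0 -> 3 (moved)
  Node 1: index 1 -> 0 (moved)
  Node 2: index 3 -> 2 (moved)
  Node 3: index 2 -> 1 (moved)
  Node 4: index 6 -> 6 (same)
  Node 5: index 4 -> 4 (same)
  Node 6: index 7 -> 7 (same)
  Node 7: index 5 -> 5 (same)
Nodes that changed position: 0 1 2 3

Answer: 0 1 2 3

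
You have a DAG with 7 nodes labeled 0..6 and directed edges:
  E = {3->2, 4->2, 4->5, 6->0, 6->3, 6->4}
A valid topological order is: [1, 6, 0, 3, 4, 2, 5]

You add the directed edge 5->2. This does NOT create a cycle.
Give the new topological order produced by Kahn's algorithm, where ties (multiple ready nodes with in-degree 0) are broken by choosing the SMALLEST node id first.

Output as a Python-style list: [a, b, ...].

Answer: [1, 6, 0, 3, 4, 5, 2]

Derivation:
Old toposort: [1, 6, 0, 3, 4, 2, 5]
Added edge: 5->2
Position of 5 (6) > position of 2 (5). Must reorder: 5 must now come before 2.
Run Kahn's algorithm (break ties by smallest node id):
  initial in-degrees: [1, 0, 3, 1, 1, 1, 0]
  ready (indeg=0): [1, 6]
  pop 1: no out-edges | ready=[6] | order so far=[1]
  pop 6: indeg[0]->0; indeg[3]->0; indeg[4]->0 | ready=[0, 3, 4] | order so far=[1, 6]
  pop 0: no out-edges | ready=[3, 4] | order so far=[1, 6, 0]
  pop 3: indeg[2]->2 | ready=[4] | order so far=[1, 6, 0, 3]
  pop 4: indeg[2]->1; indeg[5]->0 | ready=[5] | order so far=[1, 6, 0, 3, 4]
  pop 5: indeg[2]->0 | ready=[2] | order so far=[1, 6, 0, 3, 4, 5]
  pop 2: no out-edges | ready=[] | order so far=[1, 6, 0, 3, 4, 5, 2]
  Result: [1, 6, 0, 3, 4, 5, 2]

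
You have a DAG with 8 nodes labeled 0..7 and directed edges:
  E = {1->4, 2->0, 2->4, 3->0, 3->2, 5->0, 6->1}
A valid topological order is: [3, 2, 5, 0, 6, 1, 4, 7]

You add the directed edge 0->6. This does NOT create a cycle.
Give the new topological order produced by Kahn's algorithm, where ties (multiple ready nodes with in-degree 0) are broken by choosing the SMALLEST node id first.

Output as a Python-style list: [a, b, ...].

Old toposort: [3, 2, 5, 0, 6, 1, 4, 7]
Added edge: 0->6
Position of 0 (3) < position of 6 (4). Old order still valid.
Run Kahn's algorithm (break ties by smallest node id):
  initial in-degrees: [3, 1, 1, 0, 2, 0, 1, 0]
  ready (indeg=0): [3, 5, 7]
  pop 3: indeg[0]->2; indeg[2]->0 | ready=[2, 5, 7] | order so far=[3]
  pop 2: indeg[0]->1; indeg[4]->1 | ready=[5, 7] | order so far=[3, 2]
  pop 5: indeg[0]->0 | ready=[0, 7] | order so far=[3, 2, 5]
  pop 0: indeg[6]->0 | ready=[6, 7] | order so far=[3, 2, 5, 0]
  pop 6: indeg[1]->0 | ready=[1, 7] | order so far=[3, 2, 5, 0, 6]
  pop 1: indeg[4]->0 | ready=[4, 7] | order so far=[3, 2, 5, 0, 6, 1]
  pop 4: no out-edges | ready=[7] | order so far=[3, 2, 5, 0, 6, 1, 4]
  pop 7: no out-edges | ready=[] | order so far=[3, 2, 5, 0, 6, 1, 4, 7]
  Result: [3, 2, 5, 0, 6, 1, 4, 7]

Answer: [3, 2, 5, 0, 6, 1, 4, 7]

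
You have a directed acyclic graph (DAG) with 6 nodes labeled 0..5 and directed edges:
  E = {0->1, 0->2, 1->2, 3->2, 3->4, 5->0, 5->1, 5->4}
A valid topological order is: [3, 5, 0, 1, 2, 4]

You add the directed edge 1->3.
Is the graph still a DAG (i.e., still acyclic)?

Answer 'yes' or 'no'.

Given toposort: [3, 5, 0, 1, 2, 4]
Position of 1: index 3; position of 3: index 0
New edge 1->3: backward (u after v in old order)
Backward edge: old toposort is now invalid. Check if this creates a cycle.
Does 3 already reach 1? Reachable from 3: [2, 3, 4]. NO -> still a DAG (reorder needed).
Still a DAG? yes

Answer: yes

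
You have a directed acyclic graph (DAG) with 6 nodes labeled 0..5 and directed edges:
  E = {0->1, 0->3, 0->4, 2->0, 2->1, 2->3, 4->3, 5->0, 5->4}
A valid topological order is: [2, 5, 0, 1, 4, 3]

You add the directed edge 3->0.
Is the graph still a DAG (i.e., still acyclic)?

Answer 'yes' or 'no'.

Answer: no

Derivation:
Given toposort: [2, 5, 0, 1, 4, 3]
Position of 3: index 5; position of 0: index 2
New edge 3->0: backward (u after v in old order)
Backward edge: old toposort is now invalid. Check if this creates a cycle.
Does 0 already reach 3? Reachable from 0: [0, 1, 3, 4]. YES -> cycle!
Still a DAG? no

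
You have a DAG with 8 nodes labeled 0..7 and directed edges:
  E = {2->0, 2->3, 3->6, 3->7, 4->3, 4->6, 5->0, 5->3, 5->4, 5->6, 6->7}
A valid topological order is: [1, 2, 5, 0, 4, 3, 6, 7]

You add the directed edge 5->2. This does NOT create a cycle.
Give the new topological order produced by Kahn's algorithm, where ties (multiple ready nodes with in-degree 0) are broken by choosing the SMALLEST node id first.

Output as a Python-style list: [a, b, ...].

Old toposort: [1, 2, 5, 0, 4, 3, 6, 7]
Added edge: 5->2
Position of 5 (2) > position of 2 (1). Must reorder: 5 must now come before 2.
Run Kahn's algorithm (break ties by smallest node id):
  initial in-degrees: [2, 0, 1, 3, 1, 0, 3, 2]
  ready (indeg=0): [1, 5]
  pop 1: no out-edges | ready=[5] | order so far=[1]
  pop 5: indeg[0]->1; indeg[2]->0; indeg[3]->2; indeg[4]->0; indeg[6]->2 | ready=[2, 4] | order so far=[1, 5]
  pop 2: indeg[0]->0; indeg[3]->1 | ready=[0, 4] | order so far=[1, 5, 2]
  pop 0: no out-edges | ready=[4] | order so far=[1, 5, 2, 0]
  pop 4: indeg[3]->0; indeg[6]->1 | ready=[3] | order so far=[1, 5, 2, 0, 4]
  pop 3: indeg[6]->0; indeg[7]->1 | ready=[6] | order so far=[1, 5, 2, 0, 4, 3]
  pop 6: indeg[7]->0 | ready=[7] | order so far=[1, 5, 2, 0, 4, 3, 6]
  pop 7: no out-edges | ready=[] | order so far=[1, 5, 2, 0, 4, 3, 6, 7]
  Result: [1, 5, 2, 0, 4, 3, 6, 7]

Answer: [1, 5, 2, 0, 4, 3, 6, 7]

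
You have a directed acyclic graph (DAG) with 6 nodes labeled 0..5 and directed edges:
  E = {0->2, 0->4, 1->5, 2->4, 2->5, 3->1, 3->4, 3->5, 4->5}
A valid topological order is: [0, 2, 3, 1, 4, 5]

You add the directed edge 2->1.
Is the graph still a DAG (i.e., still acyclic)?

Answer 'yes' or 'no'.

Answer: yes

Derivation:
Given toposort: [0, 2, 3, 1, 4, 5]
Position of 2: index 1; position of 1: index 3
New edge 2->1: forward
Forward edge: respects the existing order. Still a DAG, same toposort still valid.
Still a DAG? yes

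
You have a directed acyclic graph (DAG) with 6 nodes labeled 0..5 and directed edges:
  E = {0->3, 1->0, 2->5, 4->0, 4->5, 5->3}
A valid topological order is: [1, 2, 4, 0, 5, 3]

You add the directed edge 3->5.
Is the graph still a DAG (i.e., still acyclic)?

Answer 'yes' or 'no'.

Given toposort: [1, 2, 4, 0, 5, 3]
Position of 3: index 5; position of 5: index 4
New edge 3->5: backward (u after v in old order)
Backward edge: old toposort is now invalid. Check if this creates a cycle.
Does 5 already reach 3? Reachable from 5: [3, 5]. YES -> cycle!
Still a DAG? no

Answer: no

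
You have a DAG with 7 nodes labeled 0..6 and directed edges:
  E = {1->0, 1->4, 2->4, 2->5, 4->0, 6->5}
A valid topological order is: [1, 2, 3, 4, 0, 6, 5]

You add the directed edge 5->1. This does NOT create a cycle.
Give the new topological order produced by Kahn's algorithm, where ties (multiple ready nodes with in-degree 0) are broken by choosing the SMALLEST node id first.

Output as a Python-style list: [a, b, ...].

Answer: [2, 3, 6, 5, 1, 4, 0]

Derivation:
Old toposort: [1, 2, 3, 4, 0, 6, 5]
Added edge: 5->1
Position of 5 (6) > position of 1 (0). Must reorder: 5 must now come before 1.
Run Kahn's algorithm (break ties by smallest node id):
  initial in-degrees: [2, 1, 0, 0, 2, 2, 0]
  ready (indeg=0): [2, 3, 6]
  pop 2: indeg[4]->1; indeg[5]->1 | ready=[3, 6] | order so far=[2]
  pop 3: no out-edges | ready=[6] | order so far=[2, 3]
  pop 6: indeg[5]->0 | ready=[5] | order so far=[2, 3, 6]
  pop 5: indeg[1]->0 | ready=[1] | order so far=[2, 3, 6, 5]
  pop 1: indeg[0]->1; indeg[4]->0 | ready=[4] | order so far=[2, 3, 6, 5, 1]
  pop 4: indeg[0]->0 | ready=[0] | order so far=[2, 3, 6, 5, 1, 4]
  pop 0: no out-edges | ready=[] | order so far=[2, 3, 6, 5, 1, 4, 0]
  Result: [2, 3, 6, 5, 1, 4, 0]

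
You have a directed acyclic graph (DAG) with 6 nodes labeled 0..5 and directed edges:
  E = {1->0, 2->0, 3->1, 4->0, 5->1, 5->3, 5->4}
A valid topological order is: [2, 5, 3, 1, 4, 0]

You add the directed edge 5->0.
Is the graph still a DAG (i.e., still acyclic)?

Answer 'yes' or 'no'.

Answer: yes

Derivation:
Given toposort: [2, 5, 3, 1, 4, 0]
Position of 5: index 1; position of 0: index 5
New edge 5->0: forward
Forward edge: respects the existing order. Still a DAG, same toposort still valid.
Still a DAG? yes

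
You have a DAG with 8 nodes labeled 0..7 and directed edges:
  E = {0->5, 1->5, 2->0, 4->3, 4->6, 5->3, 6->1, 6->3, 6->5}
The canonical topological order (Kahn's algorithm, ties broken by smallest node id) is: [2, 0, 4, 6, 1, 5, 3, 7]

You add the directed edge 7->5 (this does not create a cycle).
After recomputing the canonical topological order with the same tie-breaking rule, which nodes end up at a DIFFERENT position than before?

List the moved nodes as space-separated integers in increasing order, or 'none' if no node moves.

Answer: 3 5 7

Derivation:
Old toposort: [2, 0, 4, 6, 1, 5, 3, 7]
Added edge 7->5
Recompute Kahn (smallest-id tiebreak):
  initial in-degrees: [1, 1, 0, 3, 0, 4, 1, 0]
  ready (indeg=0): [2, 4, 7]
  pop 2: indeg[0]->0 | ready=[0, 4, 7] | order so far=[2]
  pop 0: indeg[5]->3 | ready=[4, 7] | order so far=[2, 0]
  pop 4: indeg[3]->2; indeg[6]->0 | ready=[6, 7] | order so far=[2, 0, 4]
  pop 6: indeg[1]->0; indeg[3]->1; indeg[5]->2 | ready=[1, 7] | order so far=[2, 0, 4, 6]
  pop 1: indeg[5]->1 | ready=[7] | order so far=[2, 0, 4, 6, 1]
  pop 7: indeg[5]->0 | ready=[5] | order so far=[2, 0, 4, 6, 1, 7]
  pop 5: indeg[3]->0 | ready=[3] | order so far=[2, 0, 4, 6, 1, 7, 5]
  pop 3: no out-edges | ready=[] | order so far=[2, 0, 4, 6, 1, 7, 5, 3]
New canonical toposort: [2, 0, 4, 6, 1, 7, 5, 3]
Compare positions:
  Node 0: index 1 -> 1 (same)
  Node 1: index 4 -> 4 (same)
  Node 2: index 0 -> 0 (same)
  Node 3: index 6 -> 7 (moved)
  Node 4: index 2 -> 2 (same)
  Node 5: index 5 -> 6 (moved)
  Node 6: index 3 -> 3 (same)
  Node 7: index 7 -> 5 (moved)
Nodes that changed position: 3 5 7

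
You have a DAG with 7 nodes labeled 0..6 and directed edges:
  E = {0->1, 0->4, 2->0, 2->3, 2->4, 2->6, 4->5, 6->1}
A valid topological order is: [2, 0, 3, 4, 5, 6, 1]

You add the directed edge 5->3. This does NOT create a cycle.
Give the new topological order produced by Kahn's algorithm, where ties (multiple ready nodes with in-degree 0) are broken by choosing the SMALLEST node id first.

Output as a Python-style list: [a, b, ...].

Old toposort: [2, 0, 3, 4, 5, 6, 1]
Added edge: 5->3
Position of 5 (4) > position of 3 (2). Must reorder: 5 must now come before 3.
Run Kahn's algorithm (break ties by smallest node id):
  initial in-degrees: [1, 2, 0, 2, 2, 1, 1]
  ready (indeg=0): [2]
  pop 2: indeg[0]->0; indeg[3]->1; indeg[4]->1; indeg[6]->0 | ready=[0, 6] | order so far=[2]
  pop 0: indeg[1]->1; indeg[4]->0 | ready=[4, 6] | order so far=[2, 0]
  pop 4: indeg[5]->0 | ready=[5, 6] | order so far=[2, 0, 4]
  pop 5: indeg[3]->0 | ready=[3, 6] | order so far=[2, 0, 4, 5]
  pop 3: no out-edges | ready=[6] | order so far=[2, 0, 4, 5, 3]
  pop 6: indeg[1]->0 | ready=[1] | order so far=[2, 0, 4, 5, 3, 6]
  pop 1: no out-edges | ready=[] | order so far=[2, 0, 4, 5, 3, 6, 1]
  Result: [2, 0, 4, 5, 3, 6, 1]

Answer: [2, 0, 4, 5, 3, 6, 1]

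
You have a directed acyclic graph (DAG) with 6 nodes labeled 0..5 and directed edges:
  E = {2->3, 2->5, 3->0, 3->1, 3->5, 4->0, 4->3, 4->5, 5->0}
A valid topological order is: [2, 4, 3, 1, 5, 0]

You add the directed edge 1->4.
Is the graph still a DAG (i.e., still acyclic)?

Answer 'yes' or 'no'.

Given toposort: [2, 4, 3, 1, 5, 0]
Position of 1: index 3; position of 4: index 1
New edge 1->4: backward (u after v in old order)
Backward edge: old toposort is now invalid. Check if this creates a cycle.
Does 4 already reach 1? Reachable from 4: [0, 1, 3, 4, 5]. YES -> cycle!
Still a DAG? no

Answer: no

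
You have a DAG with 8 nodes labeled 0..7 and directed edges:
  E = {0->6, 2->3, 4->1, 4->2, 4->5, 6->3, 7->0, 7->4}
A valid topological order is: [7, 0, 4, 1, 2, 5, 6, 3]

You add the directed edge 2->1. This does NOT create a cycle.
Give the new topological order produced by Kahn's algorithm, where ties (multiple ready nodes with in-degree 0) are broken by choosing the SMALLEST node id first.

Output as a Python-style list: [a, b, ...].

Old toposort: [7, 0, 4, 1, 2, 5, 6, 3]
Added edge: 2->1
Position of 2 (4) > position of 1 (3). Must reorder: 2 must now come before 1.
Run Kahn's algorithm (break ties by smallest node id):
  initial in-degrees: [1, 2, 1, 2, 1, 1, 1, 0]
  ready (indeg=0): [7]
  pop 7: indeg[0]->0; indeg[4]->0 | ready=[0, 4] | order so far=[7]
  pop 0: indeg[6]->0 | ready=[4, 6] | order so far=[7, 0]
  pop 4: indeg[1]->1; indeg[2]->0; indeg[5]->0 | ready=[2, 5, 6] | order so far=[7, 0, 4]
  pop 2: indeg[1]->0; indeg[3]->1 | ready=[1, 5, 6] | order so far=[7, 0, 4, 2]
  pop 1: no out-edges | ready=[5, 6] | order so far=[7, 0, 4, 2, 1]
  pop 5: no out-edges | ready=[6] | order so far=[7, 0, 4, 2, 1, 5]
  pop 6: indeg[3]->0 | ready=[3] | order so far=[7, 0, 4, 2, 1, 5, 6]
  pop 3: no out-edges | ready=[] | order so far=[7, 0, 4, 2, 1, 5, 6, 3]
  Result: [7, 0, 4, 2, 1, 5, 6, 3]

Answer: [7, 0, 4, 2, 1, 5, 6, 3]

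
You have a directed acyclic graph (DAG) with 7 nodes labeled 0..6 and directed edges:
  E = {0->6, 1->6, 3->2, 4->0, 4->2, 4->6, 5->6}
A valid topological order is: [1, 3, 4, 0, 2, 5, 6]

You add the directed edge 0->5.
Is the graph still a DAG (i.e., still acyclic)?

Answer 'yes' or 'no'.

Given toposort: [1, 3, 4, 0, 2, 5, 6]
Position of 0: index 3; position of 5: index 5
New edge 0->5: forward
Forward edge: respects the existing order. Still a DAG, same toposort still valid.
Still a DAG? yes

Answer: yes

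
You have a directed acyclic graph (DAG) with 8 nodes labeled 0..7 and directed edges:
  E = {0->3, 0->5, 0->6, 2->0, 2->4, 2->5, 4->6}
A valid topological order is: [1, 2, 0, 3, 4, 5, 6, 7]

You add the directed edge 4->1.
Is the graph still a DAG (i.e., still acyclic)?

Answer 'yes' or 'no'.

Answer: yes

Derivation:
Given toposort: [1, 2, 0, 3, 4, 5, 6, 7]
Position of 4: index 4; position of 1: index 0
New edge 4->1: backward (u after v in old order)
Backward edge: old toposort is now invalid. Check if this creates a cycle.
Does 1 already reach 4? Reachable from 1: [1]. NO -> still a DAG (reorder needed).
Still a DAG? yes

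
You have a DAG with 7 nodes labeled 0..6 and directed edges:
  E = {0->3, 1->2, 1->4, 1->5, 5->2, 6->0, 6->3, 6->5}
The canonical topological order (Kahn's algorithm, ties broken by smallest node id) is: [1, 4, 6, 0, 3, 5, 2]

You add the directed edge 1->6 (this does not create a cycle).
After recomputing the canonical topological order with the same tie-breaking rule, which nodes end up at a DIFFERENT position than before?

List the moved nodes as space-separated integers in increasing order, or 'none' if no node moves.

Old toposort: [1, 4, 6, 0, 3, 5, 2]
Added edge 1->6
Recompute Kahn (smallest-id tiebreak):
  initial in-degrees: [1, 0, 2, 2, 1, 2, 1]
  ready (indeg=0): [1]
  pop 1: indeg[2]->1; indeg[4]->0; indeg[5]->1; indeg[6]->0 | ready=[4, 6] | order so far=[1]
  pop 4: no out-edges | ready=[6] | order so far=[1, 4]
  pop 6: indeg[0]->0; indeg[3]->1; indeg[5]->0 | ready=[0, 5] | order so far=[1, 4, 6]
  pop 0: indeg[3]->0 | ready=[3, 5] | order so far=[1, 4, 6, 0]
  pop 3: no out-edges | ready=[5] | order so far=[1, 4, 6, 0, 3]
  pop 5: indeg[2]->0 | ready=[2] | order so far=[1, 4, 6, 0, 3, 5]
  pop 2: no out-edges | ready=[] | order so far=[1, 4, 6, 0, 3, 5, 2]
New canonical toposort: [1, 4, 6, 0, 3, 5, 2]
Compare positions:
  Node 0: index 3 -> 3 (same)
  Node 1: index 0 -> 0 (same)
  Node 2: index 6 -> 6 (same)
  Node 3: index 4 -> 4 (same)
  Node 4: index 1 -> 1 (same)
  Node 5: index 5 -> 5 (same)
  Node 6: index 2 -> 2 (same)
Nodes that changed position: none

Answer: none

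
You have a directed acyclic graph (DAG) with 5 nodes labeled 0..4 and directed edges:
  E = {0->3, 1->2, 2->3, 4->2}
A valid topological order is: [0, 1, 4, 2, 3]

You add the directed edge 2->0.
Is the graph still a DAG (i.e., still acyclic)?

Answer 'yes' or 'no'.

Answer: yes

Derivation:
Given toposort: [0, 1, 4, 2, 3]
Position of 2: index 3; position of 0: index 0
New edge 2->0: backward (u after v in old order)
Backward edge: old toposort is now invalid. Check if this creates a cycle.
Does 0 already reach 2? Reachable from 0: [0, 3]. NO -> still a DAG (reorder needed).
Still a DAG? yes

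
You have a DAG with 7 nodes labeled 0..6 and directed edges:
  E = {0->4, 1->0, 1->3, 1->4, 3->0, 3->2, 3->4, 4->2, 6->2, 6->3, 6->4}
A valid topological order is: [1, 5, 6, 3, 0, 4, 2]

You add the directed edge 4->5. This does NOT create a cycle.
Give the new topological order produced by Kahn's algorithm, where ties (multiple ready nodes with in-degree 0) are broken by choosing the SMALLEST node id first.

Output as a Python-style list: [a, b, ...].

Answer: [1, 6, 3, 0, 4, 2, 5]

Derivation:
Old toposort: [1, 5, 6, 3, 0, 4, 2]
Added edge: 4->5
Position of 4 (5) > position of 5 (1). Must reorder: 4 must now come before 5.
Run Kahn's algorithm (break ties by smallest node id):
  initial in-degrees: [2, 0, 3, 2, 4, 1, 0]
  ready (indeg=0): [1, 6]
  pop 1: indeg[0]->1; indeg[3]->1; indeg[4]->3 | ready=[6] | order so far=[1]
  pop 6: indeg[2]->2; indeg[3]->0; indeg[4]->2 | ready=[3] | order so far=[1, 6]
  pop 3: indeg[0]->0; indeg[2]->1; indeg[4]->1 | ready=[0] | order so far=[1, 6, 3]
  pop 0: indeg[4]->0 | ready=[4] | order so far=[1, 6, 3, 0]
  pop 4: indeg[2]->0; indeg[5]->0 | ready=[2, 5] | order so far=[1, 6, 3, 0, 4]
  pop 2: no out-edges | ready=[5] | order so far=[1, 6, 3, 0, 4, 2]
  pop 5: no out-edges | ready=[] | order so far=[1, 6, 3, 0, 4, 2, 5]
  Result: [1, 6, 3, 0, 4, 2, 5]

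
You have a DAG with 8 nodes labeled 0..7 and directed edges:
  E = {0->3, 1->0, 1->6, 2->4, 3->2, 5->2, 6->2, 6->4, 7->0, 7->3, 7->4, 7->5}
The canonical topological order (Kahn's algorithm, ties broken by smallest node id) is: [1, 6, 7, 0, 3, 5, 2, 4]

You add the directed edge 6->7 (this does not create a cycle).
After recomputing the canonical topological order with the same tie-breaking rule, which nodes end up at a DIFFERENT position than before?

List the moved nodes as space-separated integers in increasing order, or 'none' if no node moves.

Answer: none

Derivation:
Old toposort: [1, 6, 7, 0, 3, 5, 2, 4]
Added edge 6->7
Recompute Kahn (smallest-id tiebreak):
  initial in-degrees: [2, 0, 3, 2, 3, 1, 1, 1]
  ready (indeg=0): [1]
  pop 1: indeg[0]->1; indeg[6]->0 | ready=[6] | order so far=[1]
  pop 6: indeg[2]->2; indeg[4]->2; indeg[7]->0 | ready=[7] | order so far=[1, 6]
  pop 7: indeg[0]->0; indeg[3]->1; indeg[4]->1; indeg[5]->0 | ready=[0, 5] | order so far=[1, 6, 7]
  pop 0: indeg[3]->0 | ready=[3, 5] | order so far=[1, 6, 7, 0]
  pop 3: indeg[2]->1 | ready=[5] | order so far=[1, 6, 7, 0, 3]
  pop 5: indeg[2]->0 | ready=[2] | order so far=[1, 6, 7, 0, 3, 5]
  pop 2: indeg[4]->0 | ready=[4] | order so far=[1, 6, 7, 0, 3, 5, 2]
  pop 4: no out-edges | ready=[] | order so far=[1, 6, 7, 0, 3, 5, 2, 4]
New canonical toposort: [1, 6, 7, 0, 3, 5, 2, 4]
Compare positions:
  Node 0: index 3 -> 3 (same)
  Node 1: index 0 -> 0 (same)
  Node 2: index 6 -> 6 (same)
  Node 3: index 4 -> 4 (same)
  Node 4: index 7 -> 7 (same)
  Node 5: index 5 -> 5 (same)
  Node 6: index 1 -> 1 (same)
  Node 7: index 2 -> 2 (same)
Nodes that changed position: none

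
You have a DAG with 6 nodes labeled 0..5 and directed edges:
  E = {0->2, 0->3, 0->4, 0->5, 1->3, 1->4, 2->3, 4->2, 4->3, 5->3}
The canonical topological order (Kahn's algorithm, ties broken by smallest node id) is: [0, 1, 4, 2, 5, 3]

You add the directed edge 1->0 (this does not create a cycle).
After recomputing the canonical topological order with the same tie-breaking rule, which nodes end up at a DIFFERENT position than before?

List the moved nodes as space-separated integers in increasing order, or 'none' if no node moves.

Old toposort: [0, 1, 4, 2, 5, 3]
Added edge 1->0
Recompute Kahn (smallest-id tiebreak):
  initial in-degrees: [1, 0, 2, 5, 2, 1]
  ready (indeg=0): [1]
  pop 1: indeg[0]->0; indeg[3]->4; indeg[4]->1 | ready=[0] | order so far=[1]
  pop 0: indeg[2]->1; indeg[3]->3; indeg[4]->0; indeg[5]->0 | ready=[4, 5] | order so far=[1, 0]
  pop 4: indeg[2]->0; indeg[3]->2 | ready=[2, 5] | order so far=[1, 0, 4]
  pop 2: indeg[3]->1 | ready=[5] | order so far=[1, 0, 4, 2]
  pop 5: indeg[3]->0 | ready=[3] | order so far=[1, 0, 4, 2, 5]
  pop 3: no out-edges | ready=[] | order so far=[1, 0, 4, 2, 5, 3]
New canonical toposort: [1, 0, 4, 2, 5, 3]
Compare positions:
  Node 0: index 0 -> 1 (moved)
  Node 1: index 1 -> 0 (moved)
  Node 2: index 3 -> 3 (same)
  Node 3: index 5 -> 5 (same)
  Node 4: index 2 -> 2 (same)
  Node 5: index 4 -> 4 (same)
Nodes that changed position: 0 1

Answer: 0 1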